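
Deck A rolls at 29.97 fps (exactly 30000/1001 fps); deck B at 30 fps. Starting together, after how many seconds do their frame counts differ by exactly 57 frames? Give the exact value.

1901.9 seconds

The gap grows by |30 − 30000/1001| = 30/1001 frames per second.
Time for a 57-frame gap: 57 ÷ (30/1001) = 1901.9 s.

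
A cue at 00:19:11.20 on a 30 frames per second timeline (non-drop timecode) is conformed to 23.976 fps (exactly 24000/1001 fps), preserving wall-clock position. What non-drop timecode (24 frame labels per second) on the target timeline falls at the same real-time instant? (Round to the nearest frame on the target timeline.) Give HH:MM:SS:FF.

Source frame index: (0×3600 + 19×60 + 11) × 30 + 20 = 34550.
Real time: 34550 / (30) = 3455/3 s.
Target frame: (3455/3) × (24000/1001) = 27640000/1001 ≈ 27612.388 → 27612.
At 24 labels/s: frame 27612 → 00:19:10:12.

00:19:10:12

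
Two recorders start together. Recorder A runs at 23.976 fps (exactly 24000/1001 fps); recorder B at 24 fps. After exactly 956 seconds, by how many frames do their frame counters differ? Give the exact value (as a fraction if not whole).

22944/1001 frames

A emits 24000/1001 × 956 = 22944000/1001 frames; B emits 24 × 956 = 22944.
Difference = 22944/1001 frames (≈ 22.9211); B is ahead of A.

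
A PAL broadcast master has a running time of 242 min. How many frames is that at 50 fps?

726000 frames

242 min = 14520 s.
Frames = 14520 × 50 = 726000.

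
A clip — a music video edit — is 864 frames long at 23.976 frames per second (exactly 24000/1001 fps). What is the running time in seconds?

Running time = 864 / (24000/1001) = 36.036 s.

36.036 seconds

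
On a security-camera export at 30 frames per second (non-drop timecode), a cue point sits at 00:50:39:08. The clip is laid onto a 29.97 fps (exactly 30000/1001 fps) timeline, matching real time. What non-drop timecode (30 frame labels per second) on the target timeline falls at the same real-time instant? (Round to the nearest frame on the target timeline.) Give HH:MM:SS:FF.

Source frame index: (0×3600 + 50×60 + 39) × 30 + 8 = 91178.
Real time: 91178 / (30) = 45589/15 s.
Target frame: (45589/15) × (30000/1001) = 91178000/1001 ≈ 91086.913 → 91087.
At 30 labels/s: frame 91087 → 00:50:36:07.

00:50:36:07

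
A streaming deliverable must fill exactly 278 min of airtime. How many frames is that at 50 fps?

278 min = 16680 s.
Frames = 16680 × 50 = 834000.

834000 frames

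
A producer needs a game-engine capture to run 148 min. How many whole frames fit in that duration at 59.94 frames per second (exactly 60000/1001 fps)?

148 min = 8880 s.
Frames = 8880 × 60000/1001 = 532800000/1001 ≈ 532267.7323.
Complete frames: 532267.

532267 frames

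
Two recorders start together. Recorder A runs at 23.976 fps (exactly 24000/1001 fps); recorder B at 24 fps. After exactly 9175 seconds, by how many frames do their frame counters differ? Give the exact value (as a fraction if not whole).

220200/1001 frames

A emits 24000/1001 × 9175 = 220200000/1001 frames; B emits 24 × 9175 = 220200.
Difference = 220200/1001 frames (≈ 219.9800); B is ahead of A.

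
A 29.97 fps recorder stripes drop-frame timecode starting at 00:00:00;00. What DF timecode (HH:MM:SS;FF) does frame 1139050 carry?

10:33:26;10

Each 10-minute DF block holds 10 × 60 × 30 − 9 × 2 = 17982 frames. 1139050 ÷ 17982 → 63 full blocks, remainder 6184.
Within the partial block the first minute is 1800 frames and each further minute 1798, so 3 further minute boundaries passed. Total skipped labels = 18 × 63 + 2 × 3 = 1140.
Non-drop label index = 1139050 + 1140 = 1140190; at 30 labels/s that is 10:33:26:10, i.e. DF 10:33:26;10.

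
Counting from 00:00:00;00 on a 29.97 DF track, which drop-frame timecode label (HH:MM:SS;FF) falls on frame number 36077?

00:20:03;23

Ten DF minutes hold 17982 frames, so frame 36077 lies in block 2 (frames 35964–53945) with 113 frames into that block.
The block's first minute is 1800 frames and the rest 1798 each; 113 frames reaches minute 0, so 2 × 18 + 0 × 2 = 36 labels have been skipped so far.
Adding those back, label number 36077 + 36 = 36113 at 30 labels/s is 1203 s + 23 f = 0 h 20 min 3 s frame 23, i.e. 00:20:03;23.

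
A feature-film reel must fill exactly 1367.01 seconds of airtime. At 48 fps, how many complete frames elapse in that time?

Frames = 1367.01 × 48 = 1640412/25 ≈ 65616.4800.
Complete frames: 65616.

65616 frames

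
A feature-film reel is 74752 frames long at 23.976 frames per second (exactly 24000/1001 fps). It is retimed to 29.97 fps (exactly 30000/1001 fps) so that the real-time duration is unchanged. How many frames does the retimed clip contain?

Target frames = source frames × (target rate / source rate) = 74752 × (30000/1001)/(24000/1001) = 74752 × 5/4 = 93440.

93440 frames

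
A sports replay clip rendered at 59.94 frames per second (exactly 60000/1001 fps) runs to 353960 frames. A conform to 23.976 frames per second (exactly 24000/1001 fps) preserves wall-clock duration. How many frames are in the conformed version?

141584 frames

Target frames = source frames × (target rate / source rate) = 353960 × (24000/1001)/(60000/1001) = 353960 × 2/5 = 141584.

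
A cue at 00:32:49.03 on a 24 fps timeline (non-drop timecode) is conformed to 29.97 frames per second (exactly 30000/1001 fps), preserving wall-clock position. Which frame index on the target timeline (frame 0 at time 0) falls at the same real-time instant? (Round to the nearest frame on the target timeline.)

frame 59015

Source frame index: (0×3600 + 32×60 + 49) × 24 + 3 = 47259.
Real time: 47259 / (24) = 15753/8 s.
Target frame: (15753/8) × (30000/1001) = 59073750/1001 ≈ 59014.735 → 59015.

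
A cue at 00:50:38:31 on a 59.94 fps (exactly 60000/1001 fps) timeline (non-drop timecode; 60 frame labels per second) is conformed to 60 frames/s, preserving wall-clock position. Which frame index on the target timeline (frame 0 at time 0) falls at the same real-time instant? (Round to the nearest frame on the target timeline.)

Source frame index: (0×3600 + 50×60 + 38) × 60 + 31 = 182311.
Real time: 182311 / (60000/1001) = 182493311/60000 s.
Target frame: (182493311/60000) × (60) = 182493311/1000 ≈ 182493.311 → 182493.

frame 182493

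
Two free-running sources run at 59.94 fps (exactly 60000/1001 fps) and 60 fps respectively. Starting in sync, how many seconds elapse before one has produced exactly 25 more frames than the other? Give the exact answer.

The gap grows by |60 − 60000/1001| = 60/1001 frames per second.
Time for a 25-frame gap: 25 ÷ (60/1001) = 5005/12 s.

5005/12 seconds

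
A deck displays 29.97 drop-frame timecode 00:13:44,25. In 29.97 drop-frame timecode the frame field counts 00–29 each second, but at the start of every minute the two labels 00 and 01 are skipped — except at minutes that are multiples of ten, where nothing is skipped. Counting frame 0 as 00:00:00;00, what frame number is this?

Complete 10-minute blocks: 1, each 17982 frames → 17982.
Remaining 3 whole minutes in the current block: 1800 + 2 × 1798 = 5396 frames.
Within the current minute: 44 × 30 + 25 − 2 = 1343 (labels ;00/;01 skipped at this minute). Total = 17982 + 5396 + 1343 = 24721.

24721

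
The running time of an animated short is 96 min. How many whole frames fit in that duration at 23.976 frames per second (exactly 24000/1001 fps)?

138101 frames

96 min = 5760 s.
Frames = 5760 × 24000/1001 = 138240000/1001 ≈ 138101.8981.
Complete frames: 138101.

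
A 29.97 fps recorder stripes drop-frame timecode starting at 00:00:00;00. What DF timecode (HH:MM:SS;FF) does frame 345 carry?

Each 10-minute DF block holds 10 × 60 × 30 − 9 × 2 = 17982 frames. 345 ÷ 17982 → 0 full blocks, remainder 345.
Within the partial block the first minute is 1800 frames and each further minute 1798, so 0 further minute boundaries passed. Total skipped labels = 18 × 0 + 2 × 0 = 0.
Non-drop label index = 345 + 0 = 345; at 30 labels/s that is 00:00:11:15, i.e. DF 00:00:11;15.

00:00:11;15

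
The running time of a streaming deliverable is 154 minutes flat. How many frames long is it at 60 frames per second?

154 min = 9240 s.
Frames = 9240 × 60 = 554400.

554400 frames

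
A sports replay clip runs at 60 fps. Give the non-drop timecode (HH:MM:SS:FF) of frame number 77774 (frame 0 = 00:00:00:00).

77774 ÷ 60 = 1296 full seconds, remainder 14 frames.
1296 s = 0 h 21 min 36 s.
Timecode: 00:21:36:14.

00:21:36:14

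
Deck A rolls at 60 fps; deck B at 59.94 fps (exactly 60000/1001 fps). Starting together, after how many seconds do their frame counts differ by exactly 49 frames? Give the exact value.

49049/60 seconds

The gap grows by |60000/1001 − 60| = 60/1001 frames per second.
Time for a 49-frame gap: 49 ÷ (60/1001) = 49049/60 s.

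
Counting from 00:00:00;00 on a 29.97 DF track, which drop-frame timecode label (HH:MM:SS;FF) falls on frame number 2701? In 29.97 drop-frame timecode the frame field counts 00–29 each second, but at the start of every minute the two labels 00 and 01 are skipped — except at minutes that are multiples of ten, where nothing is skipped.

00:01:30;03

Each 10-minute DF block holds 10 × 60 × 30 − 9 × 2 = 17982 frames. 2701 ÷ 17982 → 0 full blocks, remainder 2701.
Within the partial block the first minute is 1800 frames and each further minute 1798, so 1 further minute boundary passed. Total skipped labels = 18 × 0 + 2 × 1 = 2.
Non-drop label index = 2701 + 2 = 2703; at 30 labels/s that is 00:01:30:03, i.e. DF 00:01:30;03.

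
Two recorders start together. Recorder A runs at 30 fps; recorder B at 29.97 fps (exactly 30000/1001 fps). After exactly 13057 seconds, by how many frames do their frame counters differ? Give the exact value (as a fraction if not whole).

35610/91 frames

A emits 30 × 13057 = 391710 frames; B emits 30000/1001 × 13057 = 35610000/91.
Difference = 35610/91 frames (≈ 391.3187); B is behind A.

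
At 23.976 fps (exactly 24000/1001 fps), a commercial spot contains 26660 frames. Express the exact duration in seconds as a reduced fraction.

Running time = 26660 ÷ (24000/1001) = 26660 × 1001/24000 = 1334333/1200 s.

1334333/1200 seconds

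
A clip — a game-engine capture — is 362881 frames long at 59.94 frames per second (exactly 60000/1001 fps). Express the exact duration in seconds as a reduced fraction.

Running time = 362881 ÷ (60000/1001) = 362881 × 1001/60000 = 363243881/60000 s.

363243881/60000 seconds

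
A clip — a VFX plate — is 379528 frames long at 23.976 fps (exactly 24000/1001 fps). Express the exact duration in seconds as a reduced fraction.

47488441/3000 seconds

Running time = 379528 ÷ (24000/1001) = 379528 × 1001/24000 = 47488441/3000 s.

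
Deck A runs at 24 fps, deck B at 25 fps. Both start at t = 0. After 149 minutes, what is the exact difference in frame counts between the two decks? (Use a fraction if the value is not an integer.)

149 min = 8940 s.
A emits 24 × 8940 = 214560 frames; B emits 25 × 8940 = 223500.
Difference = 8940 frames; B is ahead of A.

8940 frames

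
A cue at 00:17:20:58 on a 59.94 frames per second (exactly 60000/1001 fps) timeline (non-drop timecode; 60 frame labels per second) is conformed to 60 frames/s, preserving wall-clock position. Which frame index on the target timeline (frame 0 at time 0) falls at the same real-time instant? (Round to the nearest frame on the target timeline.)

frame 62520

Source frame index: (0×3600 + 17×60 + 20) × 60 + 58 = 62458.
Real time: 62458 / (60000/1001) = 31260229/30000 s.
Target frame: (31260229/30000) × (60) = 31260229/500 ≈ 62520.458 → 62520.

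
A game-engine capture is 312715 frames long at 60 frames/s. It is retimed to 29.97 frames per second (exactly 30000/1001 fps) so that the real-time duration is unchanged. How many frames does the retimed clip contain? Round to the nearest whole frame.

Frames at target rate = 312715 × (30000/1001) / (60) = 12027500/77 ≈ 156201.299.
Nearest whole frame: 156201.

156201 frames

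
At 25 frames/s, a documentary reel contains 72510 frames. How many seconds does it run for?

2900.4 seconds

Running time = 72510 / (25) = 2900.4 s.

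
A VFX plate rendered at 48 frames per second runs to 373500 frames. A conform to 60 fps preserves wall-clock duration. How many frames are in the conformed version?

466875 frames

Target frames = source frames × (target rate / source rate) = 373500 × (60)/(48) = 373500 × 5/4 = 466875.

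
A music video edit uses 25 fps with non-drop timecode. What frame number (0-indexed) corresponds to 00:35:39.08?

Total seconds to the label: (0 × 3600 + 35 × 60 + 39) = 2139.
Frame index = 2139 × 25 + 8 = 53483.

53483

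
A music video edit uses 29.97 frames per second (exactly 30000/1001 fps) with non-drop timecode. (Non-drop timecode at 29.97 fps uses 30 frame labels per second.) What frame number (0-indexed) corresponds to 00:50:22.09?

90669

Total seconds to the label: (0 × 3600 + 50 × 60 + 22) = 3022.
Frame index = 3022 × 30 + 9 = 90669.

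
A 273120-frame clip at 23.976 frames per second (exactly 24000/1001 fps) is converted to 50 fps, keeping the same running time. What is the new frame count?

569569 frames

Target frames = source frames × (target rate / source rate) = 273120 × (50)/(24000/1001) = 273120 × 1001/480 = 569569.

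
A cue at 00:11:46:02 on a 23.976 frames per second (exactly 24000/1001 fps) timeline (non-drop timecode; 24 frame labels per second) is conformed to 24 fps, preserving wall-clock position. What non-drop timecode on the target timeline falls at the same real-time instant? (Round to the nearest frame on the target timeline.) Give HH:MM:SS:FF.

Source frame index: (0×3600 + 11×60 + 46) × 24 + 2 = 16946.
Real time: 16946 / (24000/1001) = 8481473/12000 s.
Target frame: (8481473/12000) × (24) = 8481473/500 ≈ 16962.946 → 16963.
At 24 labels/s: frame 16963 → 00:11:46:19.

00:11:46:19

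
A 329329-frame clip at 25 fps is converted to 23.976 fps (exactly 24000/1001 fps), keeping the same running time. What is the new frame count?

Target frames = source frames × (target rate / source rate) = 329329 × (24000/1001)/(25) = 329329 × 960/1001 = 315840.

315840 frames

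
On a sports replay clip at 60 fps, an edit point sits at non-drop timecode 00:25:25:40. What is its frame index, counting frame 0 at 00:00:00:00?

Total seconds to the label: (0 × 3600 + 25 × 60 + 25) = 1525.
Frame index = 1525 × 60 + 40 = 91540.

91540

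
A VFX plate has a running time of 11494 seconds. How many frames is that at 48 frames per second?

551712 frames

Frames = 11494 × 48 = 551712.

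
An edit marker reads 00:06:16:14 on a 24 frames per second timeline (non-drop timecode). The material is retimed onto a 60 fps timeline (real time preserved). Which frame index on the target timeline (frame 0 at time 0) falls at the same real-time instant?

Source frame index: (0×3600 + 6×60 + 16) × 24 + 14 = 9038.
Real time: 9038 / (24) = 4519/12 s.
Target frame: (4519/12) × (60) = 22595.

frame 22595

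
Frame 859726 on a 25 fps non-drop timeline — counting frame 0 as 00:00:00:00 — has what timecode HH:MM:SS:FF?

859726 ÷ 25 = 34389 full seconds, remainder 1 frame.
34389 s = 9 h 33 min 9 s.
Timecode: 09:33:09:01.

09:33:09:01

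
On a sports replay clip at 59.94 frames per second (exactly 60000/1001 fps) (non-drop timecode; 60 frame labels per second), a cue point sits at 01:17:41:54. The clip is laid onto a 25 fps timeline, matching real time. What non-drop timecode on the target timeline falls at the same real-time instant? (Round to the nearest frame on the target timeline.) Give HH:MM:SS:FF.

01:17:46:14

Source frame index: (1×3600 + 17×60 + 41) × 60 + 54 = 279714.
Real time: 279714 / (60000/1001) = 46665619/10000 s.
Target frame: (46665619/10000) × (25) = 46665619/400 ≈ 116664.048 → 116664.
At 25 labels/s: frame 116664 → 01:17:46:14.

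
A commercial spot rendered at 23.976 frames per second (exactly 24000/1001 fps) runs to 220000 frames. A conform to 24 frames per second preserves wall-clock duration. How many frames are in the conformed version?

Target frames = source frames × (target rate / source rate) = 220000 × (24)/(24000/1001) = 220000 × 1001/1000 = 220220.

220220 frames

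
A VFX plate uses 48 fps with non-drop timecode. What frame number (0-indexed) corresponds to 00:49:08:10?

141514

Total seconds to the label: (0 × 3600 + 49 × 60 + 8) = 2948.
Frame index = 2948 × 48 + 10 = 141514.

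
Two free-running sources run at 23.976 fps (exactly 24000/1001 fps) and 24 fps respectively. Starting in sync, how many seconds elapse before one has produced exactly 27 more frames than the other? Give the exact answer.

1126.125 seconds

The gap grows by |24 − 24000/1001| = 24/1001 frames per second.
Time for a 27-frame gap: 27 ÷ (24/1001) = 1126.125 s.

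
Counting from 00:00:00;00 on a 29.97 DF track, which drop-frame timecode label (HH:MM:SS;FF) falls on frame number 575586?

Ten DF minutes hold 17982 frames, so frame 575586 lies in block 32 (frames 575424–593405) with 162 frames into that block.
The block's first minute is 1800 frames and the rest 1798 each; 162 frames reaches minute 0, so 32 × 18 + 0 × 2 = 576 labels have been skipped so far.
Adding those back, label number 575586 + 576 = 576162 at 30 labels/s is 19205 s + 12 f = 5 h 20 min 5 s frame 12, i.e. 05:20:05;12.

05:20:05;12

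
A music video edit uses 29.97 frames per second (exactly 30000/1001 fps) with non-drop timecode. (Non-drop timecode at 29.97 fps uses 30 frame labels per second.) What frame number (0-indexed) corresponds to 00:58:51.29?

frame 105959

Total seconds to the label: (0 × 3600 + 58 × 60 + 51) = 3531.
Frame index = 3531 × 30 + 29 = 105959.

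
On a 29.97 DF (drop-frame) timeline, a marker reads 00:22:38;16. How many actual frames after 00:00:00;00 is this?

40716

Complete 10-minute blocks: 2, each 17982 frames → 35964.
Remaining 2 whole minutes in the current block: 1800 + 1 × 1798 = 3598 frames.
Within the current minute: 38 × 30 + 16 − 2 = 1154 (labels ;00/;01 skipped at this minute). Total = 35964 + 3598 + 1154 = 40716.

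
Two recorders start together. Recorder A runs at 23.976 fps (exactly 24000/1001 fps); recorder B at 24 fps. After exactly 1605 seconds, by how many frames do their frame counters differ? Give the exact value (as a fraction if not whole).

A emits 24000/1001 × 1605 = 38520000/1001 frames; B emits 24 × 1605 = 38520.
Difference = 38520/1001 frames (≈ 38.4815); B is ahead of A.

38520/1001 frames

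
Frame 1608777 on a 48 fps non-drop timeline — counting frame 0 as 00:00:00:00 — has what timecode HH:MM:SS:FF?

1608777 ÷ 48 = 33516 full seconds, remainder 9 frames.
33516 s = 9 h 18 min 36 s.
Timecode: 09:18:36:09.

09:18:36:09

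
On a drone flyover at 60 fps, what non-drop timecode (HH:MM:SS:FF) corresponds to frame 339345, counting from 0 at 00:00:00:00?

01:34:15:45

339345 ÷ 60 = 5655 full seconds, remainder 45 frames.
5655 s = 1 h 34 min 15 s.
Timecode: 01:34:15:45.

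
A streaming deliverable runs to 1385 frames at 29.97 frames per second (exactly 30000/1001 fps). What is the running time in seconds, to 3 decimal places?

46.213 seconds

Running time = 1385 × 1001/30000 = 277277/6000 s ≈ 46.213 s.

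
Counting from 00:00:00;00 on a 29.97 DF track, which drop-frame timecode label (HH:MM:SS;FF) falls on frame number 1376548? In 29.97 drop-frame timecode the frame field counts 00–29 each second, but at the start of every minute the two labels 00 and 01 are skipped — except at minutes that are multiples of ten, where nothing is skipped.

12:45:30;26

Ten DF minutes hold 17982 frames, so frame 1376548 lies in block 76 (frames 1366632–1384613) with 9916 frames into that block.
The block's first minute is 1800 frames and the rest 1798 each; 9916 frames reaches minute 5, so 76 × 18 + 5 × 2 = 1378 labels have been skipped so far.
Adding those back, label number 1376548 + 1378 = 1377926 at 30 labels/s is 45930 s + 26 f = 12 h 45 min 30 s frame 26, i.e. 12:45:30;26.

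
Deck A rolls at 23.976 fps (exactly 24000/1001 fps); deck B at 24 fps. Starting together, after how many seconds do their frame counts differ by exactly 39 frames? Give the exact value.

The gap grows by |24 − 24000/1001| = 24/1001 frames per second.
Time for a 39-frame gap: 39 ÷ (24/1001) = 1626.625 s.

1626.625 seconds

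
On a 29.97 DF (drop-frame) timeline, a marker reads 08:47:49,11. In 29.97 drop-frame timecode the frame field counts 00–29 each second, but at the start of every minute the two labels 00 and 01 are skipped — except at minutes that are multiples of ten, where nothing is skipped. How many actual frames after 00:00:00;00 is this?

Complete 10-minute blocks: 52, each 17982 frames → 935064.
Remaining 7 whole minutes in the current block: 1800 + 6 × 1798 = 12588 frames.
Within the current minute: 49 × 30 + 11 − 2 = 1479 (labels ;00/;01 skipped at this minute). Total = 935064 + 12588 + 1479 = 949131.

949131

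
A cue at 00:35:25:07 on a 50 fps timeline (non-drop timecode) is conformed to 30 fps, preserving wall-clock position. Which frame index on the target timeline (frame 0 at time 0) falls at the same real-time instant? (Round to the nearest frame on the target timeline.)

Source frame index: (0×3600 + 35×60 + 25) × 50 + 7 = 106257.
Real time: 106257 / (50) = 106257/50 s.
Target frame: (106257/50) × (30) = 318771/5 ≈ 63754.200 → 63754.

frame 63754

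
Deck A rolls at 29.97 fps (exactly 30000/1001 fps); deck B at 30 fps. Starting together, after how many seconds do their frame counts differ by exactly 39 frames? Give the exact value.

1301.3 seconds

The gap grows by |30 − 30000/1001| = 30/1001 frames per second.
Time for a 39-frame gap: 39 ÷ (30/1001) = 1301.3 s.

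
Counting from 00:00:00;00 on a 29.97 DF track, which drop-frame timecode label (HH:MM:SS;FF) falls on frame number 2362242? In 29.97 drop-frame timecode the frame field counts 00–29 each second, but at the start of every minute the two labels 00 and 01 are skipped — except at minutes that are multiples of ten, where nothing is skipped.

21:53:40;06

Each 10-minute DF block holds 10 × 60 × 30 − 9 × 2 = 17982 frames. 2362242 ÷ 17982 → 131 full blocks, remainder 6600.
Within the partial block the first minute is 1800 frames and each further minute 1798, so 3 further minute boundaries passed. Total skipped labels = 18 × 131 + 2 × 3 = 2364.
Non-drop label index = 2362242 + 2364 = 2364606; at 30 labels/s that is 21:53:40:06, i.e. DF 21:53:40;06.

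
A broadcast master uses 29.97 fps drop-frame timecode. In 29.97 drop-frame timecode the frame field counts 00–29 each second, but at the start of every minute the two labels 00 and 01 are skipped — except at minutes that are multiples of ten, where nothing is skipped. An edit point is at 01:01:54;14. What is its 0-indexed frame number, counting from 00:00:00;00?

As if non-drop at 30 labels/s: (1 × 3600 + 1 × 60 + 54) × 30 + 14 = 111434.
Minute boundaries passed: 61; those not divisible by 10: 61 − 6 = 55; dropped labels = 2 × 55 = 110.
Actual frame index = 111434 − 110 = 111324.

111324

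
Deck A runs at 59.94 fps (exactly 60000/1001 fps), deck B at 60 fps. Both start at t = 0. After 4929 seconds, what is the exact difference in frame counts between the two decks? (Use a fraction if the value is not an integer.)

A emits 60000/1001 × 4929 = 295740000/1001 frames; B emits 60 × 4929 = 295740.
Difference = 295740/1001 frames (≈ 295.4446); B is ahead of A.

295740/1001 frames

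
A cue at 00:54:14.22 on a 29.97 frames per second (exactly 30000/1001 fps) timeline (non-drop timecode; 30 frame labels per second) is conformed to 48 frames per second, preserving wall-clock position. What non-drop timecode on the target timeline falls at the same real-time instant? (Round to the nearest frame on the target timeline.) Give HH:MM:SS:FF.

Source frame index: (0×3600 + 54×60 + 14) × 30 + 22 = 97642.
Real time: 97642 / (30000/1001) = 48869821/15000 s.
Target frame: (48869821/15000) × (48) = 97739642/625 ≈ 156383.427 → 156383.
At 48 labels/s: frame 156383 → 00:54:17:47.

00:54:17:47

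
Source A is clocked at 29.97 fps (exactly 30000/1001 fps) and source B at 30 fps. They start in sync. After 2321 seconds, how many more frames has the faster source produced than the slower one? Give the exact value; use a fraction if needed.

A emits 30000/1001 × 2321 = 6330000/91 frames; B emits 30 × 2321 = 69630.
Difference = 6330/91 frames (≈ 69.5604); B is ahead of A.

6330/91 frames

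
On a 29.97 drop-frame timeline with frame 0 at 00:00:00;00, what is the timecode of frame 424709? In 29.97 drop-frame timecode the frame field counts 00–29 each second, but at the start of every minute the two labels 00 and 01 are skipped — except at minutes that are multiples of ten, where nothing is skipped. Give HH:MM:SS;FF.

Ten DF minutes hold 17982 frames, so frame 424709 lies in block 23 (frames 413586–431567) with 11123 frames into that block.
The block's first minute is 1800 frames and the rest 1798 each; 11123 frames reaches minute 6, so 23 × 18 + 6 × 2 = 426 labels have been skipped so far.
Adding those back, label number 424709 + 426 = 425135 at 30 labels/s is 14171 s + 5 f = 3 h 56 min 11 s frame 5, i.e. 03:56:11;05.

03:56:11;05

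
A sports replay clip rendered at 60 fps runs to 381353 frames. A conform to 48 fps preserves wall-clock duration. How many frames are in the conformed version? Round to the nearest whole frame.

Frames at target rate = 381353 × (48) / (60) = 1525412/5 ≈ 305082.400.
Nearest whole frame: 305082.

305082 frames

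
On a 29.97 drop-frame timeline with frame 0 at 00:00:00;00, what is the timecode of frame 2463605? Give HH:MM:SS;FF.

Ten DF minutes hold 17982 frames, so frame 2463605 lies in block 137 (frames 2463534–2481515) with 71 frames into that block.
The block's first minute is 1800 frames and the rest 1798 each; 71 frames reaches minute 0, so 137 × 18 + 0 × 2 = 2466 labels have been skipped so far.
Adding those back, label number 2463605 + 2466 = 2466071 at 30 labels/s is 82202 s + 11 f = 22 h 50 min 2 s frame 11, i.e. 22:50:02;11.

22:50:02;11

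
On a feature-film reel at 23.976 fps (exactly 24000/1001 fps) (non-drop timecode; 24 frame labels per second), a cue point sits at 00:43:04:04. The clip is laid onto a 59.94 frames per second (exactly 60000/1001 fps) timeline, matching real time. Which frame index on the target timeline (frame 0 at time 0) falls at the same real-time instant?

Source frame index: (0×3600 + 43×60 + 4) × 24 + 4 = 62020.
Real time: 62020 / (24000/1001) = 3104101/1200 s.
Target frame: (3104101/1200) × (60000/1001) = 155050.

frame 155050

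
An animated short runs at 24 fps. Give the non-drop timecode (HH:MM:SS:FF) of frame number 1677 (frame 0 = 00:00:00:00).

1677 ÷ 24 = 69 full seconds, remainder 21 frames.
69 s = 0 h 1 min 9 s.
Timecode: 00:01:09:21.

00:01:09:21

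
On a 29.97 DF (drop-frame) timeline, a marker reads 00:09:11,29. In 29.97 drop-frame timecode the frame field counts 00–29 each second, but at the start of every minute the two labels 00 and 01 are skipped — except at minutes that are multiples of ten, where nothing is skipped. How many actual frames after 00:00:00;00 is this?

As if non-drop at 30 labels/s: (0 × 3600 + 9 × 60 + 11) × 30 + 29 = 16559.
Minute boundaries passed: 9; those not divisible by 10: 9 − 0 = 9; dropped labels = 2 × 9 = 18.
Actual frame index = 16559 − 18 = 16541.

16541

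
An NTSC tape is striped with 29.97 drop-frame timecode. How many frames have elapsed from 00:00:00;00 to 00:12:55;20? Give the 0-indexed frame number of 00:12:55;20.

As if non-drop at 30 labels/s: (0 × 3600 + 12 × 60 + 55) × 30 + 20 = 23270.
Minute boundaries passed: 12; those not divisible by 10: 12 − 1 = 11; dropped labels = 2 × 11 = 22.
Actual frame index = 23270 − 22 = 23248.

23248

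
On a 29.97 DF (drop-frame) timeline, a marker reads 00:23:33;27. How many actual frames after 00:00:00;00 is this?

As if non-drop at 30 labels/s: (0 × 3600 + 23 × 60 + 33) × 30 + 27 = 42417.
Minute boundaries passed: 23; those not divisible by 10: 23 − 2 = 21; dropped labels = 2 × 21 = 42.
Actual frame index = 42417 − 42 = 42375.

42375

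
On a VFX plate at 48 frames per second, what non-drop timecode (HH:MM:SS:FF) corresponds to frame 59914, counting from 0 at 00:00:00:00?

59914 ÷ 48 = 1248 full seconds, remainder 10 frames.
1248 s = 0 h 20 min 48 s.
Timecode: 00:20:48:10.

00:20:48:10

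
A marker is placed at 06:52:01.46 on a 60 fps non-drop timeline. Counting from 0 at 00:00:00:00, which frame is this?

Total seconds to the label: (6 × 3600 + 52 × 60 + 1) = 24721.
Frame index = 24721 × 60 + 46 = 1483306.

1483306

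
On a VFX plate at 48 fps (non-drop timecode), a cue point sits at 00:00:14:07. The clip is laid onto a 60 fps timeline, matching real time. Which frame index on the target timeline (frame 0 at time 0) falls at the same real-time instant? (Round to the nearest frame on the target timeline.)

Source frame index: (0×3600 + 0×60 + 14) × 48 + 7 = 679.
Real time: 679 / (48) = 679/48 s.
Target frame: (679/48) × (60) = 3395/4 ≈ 848.750 → 849.

frame 849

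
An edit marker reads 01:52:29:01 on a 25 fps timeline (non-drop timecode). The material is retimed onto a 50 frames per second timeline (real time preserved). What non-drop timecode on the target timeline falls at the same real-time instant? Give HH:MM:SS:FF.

Source frame index: (1×3600 + 52×60 + 29) × 25 + 1 = 168726.
Real time: 168726 / (25) = 168726/25 s.
Target frame: (168726/25) × (50) = 337452.
At 50 labels/s: frame 337452 → 01:52:29:02.

01:52:29:02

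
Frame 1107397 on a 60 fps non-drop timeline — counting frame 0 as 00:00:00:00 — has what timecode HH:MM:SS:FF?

1107397 ÷ 60 = 18456 full seconds, remainder 37 frames.
18456 s = 5 h 7 min 36 s.
Timecode: 05:07:36:37.

05:07:36:37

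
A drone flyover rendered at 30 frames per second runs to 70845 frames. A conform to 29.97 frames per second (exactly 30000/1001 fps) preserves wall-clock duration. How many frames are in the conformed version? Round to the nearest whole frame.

Frames at target rate = 70845 × (30000/1001) / (30) = 70845000/1001 ≈ 70774.226.
Nearest whole frame: 70774.

70774 frames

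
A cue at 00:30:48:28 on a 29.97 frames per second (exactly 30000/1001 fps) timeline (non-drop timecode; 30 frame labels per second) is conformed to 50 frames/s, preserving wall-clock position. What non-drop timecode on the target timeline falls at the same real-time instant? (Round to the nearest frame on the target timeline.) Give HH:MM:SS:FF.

00:30:50:39

Source frame index: (0×3600 + 30×60 + 48) × 30 + 28 = 55468.
Real time: 55468 / (30000/1001) = 13880867/7500 s.
Target frame: (13880867/7500) × (50) = 13880867/150 ≈ 92539.113 → 92539.
At 50 labels/s: frame 92539 → 00:30:50:39.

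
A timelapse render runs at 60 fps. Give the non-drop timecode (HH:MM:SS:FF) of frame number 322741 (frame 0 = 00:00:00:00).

322741 ÷ 60 = 5379 full seconds, remainder 1 frame.
5379 s = 1 h 29 min 39 s.
Timecode: 01:29:39:01.

01:29:39:01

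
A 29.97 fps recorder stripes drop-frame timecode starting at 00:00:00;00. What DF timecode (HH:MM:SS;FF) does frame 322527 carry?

Each 10-minute DF block holds 10 × 60 × 30 − 9 × 2 = 17982 frames. 322527 ÷ 17982 → 17 full blocks, remainder 16833.
Within the partial block the first minute is 1800 frames and each further minute 1798, so 9 further minute boundaries passed. Total skipped labels = 18 × 17 + 2 × 9 = 324.
Non-drop label index = 322527 + 324 = 322851; at 30 labels/s that is 02:59:21:21, i.e. DF 02:59:21;21.

02:59:21;21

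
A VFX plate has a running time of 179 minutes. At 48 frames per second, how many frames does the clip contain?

515520 frames

179 min = 10740 s.
Frames = 10740 × 48 = 515520.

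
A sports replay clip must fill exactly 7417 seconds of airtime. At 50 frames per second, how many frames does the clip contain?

Frames = 7417 × 50 = 370850.

370850 frames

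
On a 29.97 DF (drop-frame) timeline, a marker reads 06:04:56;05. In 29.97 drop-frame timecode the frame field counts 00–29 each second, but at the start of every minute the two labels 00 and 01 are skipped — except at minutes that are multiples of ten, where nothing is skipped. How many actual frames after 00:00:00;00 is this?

656229

As if non-drop at 30 labels/s: (6 × 3600 + 4 × 60 + 56) × 30 + 5 = 656885.
Minute boundaries passed: 364; those not divisible by 10: 364 − 36 = 328; dropped labels = 2 × 328 = 656.
Actual frame index = 656885 − 656 = 656229.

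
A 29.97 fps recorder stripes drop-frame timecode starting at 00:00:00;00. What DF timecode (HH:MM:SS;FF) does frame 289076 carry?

02:40:45;14

Ten DF minutes hold 17982 frames, so frame 289076 lies in block 16 (frames 287712–305693) with 1364 frames into that block.
The block's first minute is 1800 frames and the rest 1798 each; 1364 frames reaches minute 0, so 16 × 18 + 0 × 2 = 288 labels have been skipped so far.
Adding those back, label number 289076 + 288 = 289364 at 30 labels/s is 9645 s + 14 f = 2 h 40 min 45 s frame 14, i.e. 02:40:45;14.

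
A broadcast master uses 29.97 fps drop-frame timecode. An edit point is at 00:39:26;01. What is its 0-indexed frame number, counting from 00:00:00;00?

Complete 10-minute blocks: 3, each 17982 frames → 53946.
Remaining 9 whole minutes in the current block: 1800 + 8 × 1798 = 16184 frames.
Within the current minute: 26 × 30 + 1 − 2 = 779 (labels ;00/;01 skipped at this minute). Total = 53946 + 16184 + 779 = 70909.

70909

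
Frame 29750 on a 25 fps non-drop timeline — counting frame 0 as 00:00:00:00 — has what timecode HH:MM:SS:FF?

00:19:50:00

29750 ÷ 25 = 1190 full seconds, remainder 0 frames.
1190 s = 0 h 19 min 50 s.
Timecode: 00:19:50:00.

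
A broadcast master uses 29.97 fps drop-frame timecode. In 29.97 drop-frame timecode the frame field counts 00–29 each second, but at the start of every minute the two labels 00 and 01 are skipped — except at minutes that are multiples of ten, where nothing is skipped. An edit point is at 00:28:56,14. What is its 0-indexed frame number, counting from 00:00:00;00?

As if non-drop at 30 labels/s: (0 × 3600 + 28 × 60 + 56) × 30 + 14 = 52094.
Minute boundaries passed: 28; those not divisible by 10: 28 − 2 = 26; dropped labels = 2 × 26 = 52.
Actual frame index = 52094 − 52 = 52042.

52042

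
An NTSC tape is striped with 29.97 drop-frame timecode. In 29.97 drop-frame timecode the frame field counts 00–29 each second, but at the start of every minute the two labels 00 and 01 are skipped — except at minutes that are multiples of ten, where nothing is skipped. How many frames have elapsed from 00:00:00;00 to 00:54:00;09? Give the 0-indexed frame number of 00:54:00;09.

Complete 10-minute blocks: 5, each 17982 frames → 89910.
Remaining 4 whole minutes in the current block: 1800 + 3 × 1798 = 7194 frames.
Within the current minute: 0 × 30 + 9 − 2 = 7 (labels ;00/;01 skipped at this minute). Total = 89910 + 7194 + 7 = 97111.

97111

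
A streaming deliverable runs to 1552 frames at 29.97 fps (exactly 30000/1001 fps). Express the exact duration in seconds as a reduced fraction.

97097/1875 seconds

Running time = 1552 ÷ (30000/1001) = 1552 × 1001/30000 = 97097/1875 s.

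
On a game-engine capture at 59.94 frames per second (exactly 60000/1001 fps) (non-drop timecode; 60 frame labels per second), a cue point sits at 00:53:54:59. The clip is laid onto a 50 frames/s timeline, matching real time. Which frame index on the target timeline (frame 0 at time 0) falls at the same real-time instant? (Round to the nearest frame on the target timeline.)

Source frame index: (0×3600 + 53×60 + 54) × 60 + 59 = 194099.
Real time: 194099 / (60000/1001) = 194293099/60000 s.
Target frame: (194293099/60000) × (50) = 194293099/1200 ≈ 161910.916 → 161911.

frame 161911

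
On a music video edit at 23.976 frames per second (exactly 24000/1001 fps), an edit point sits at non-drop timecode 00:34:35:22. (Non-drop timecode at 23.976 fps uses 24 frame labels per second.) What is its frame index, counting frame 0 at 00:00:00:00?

Total seconds to the label: (0 × 3600 + 34 × 60 + 35) = 2075.
Frame index = 2075 × 24 + 22 = 49822.

49822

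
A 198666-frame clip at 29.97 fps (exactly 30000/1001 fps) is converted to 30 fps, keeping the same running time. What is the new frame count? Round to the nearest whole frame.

198865 frames

Frames at target rate = 198666 × (30) / (30000/1001) = 99432333/500 ≈ 198864.666.
Nearest whole frame: 198865.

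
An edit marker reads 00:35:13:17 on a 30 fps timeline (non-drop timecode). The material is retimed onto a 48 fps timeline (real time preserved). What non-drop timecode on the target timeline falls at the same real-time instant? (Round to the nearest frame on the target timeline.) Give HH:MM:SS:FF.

00:35:13:27

Source frame index: (0×3600 + 35×60 + 13) × 30 + 17 = 63407.
Real time: 63407 / (30) = 63407/30 s.
Target frame: (63407/30) × (48) = 507256/5 ≈ 101451.200 → 101451.
At 48 labels/s: frame 101451 → 00:35:13:27.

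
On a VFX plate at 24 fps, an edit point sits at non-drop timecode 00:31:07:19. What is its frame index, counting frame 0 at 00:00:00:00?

44827

Total seconds to the label: (0 × 3600 + 31 × 60 + 7) = 1867.
Frame index = 1867 × 24 + 19 = 44827.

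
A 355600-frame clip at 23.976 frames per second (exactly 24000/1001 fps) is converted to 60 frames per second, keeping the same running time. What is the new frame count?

Target frames = source frames × (target rate / source rate) = 355600 × (60)/(24000/1001) = 355600 × 1001/400 = 889889.

889889 frames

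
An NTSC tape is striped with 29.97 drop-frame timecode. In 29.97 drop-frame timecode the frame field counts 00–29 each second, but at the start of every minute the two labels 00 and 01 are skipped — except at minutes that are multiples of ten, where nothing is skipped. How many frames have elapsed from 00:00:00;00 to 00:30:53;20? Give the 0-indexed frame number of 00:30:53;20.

As if non-drop at 30 labels/s: (0 × 3600 + 30 × 60 + 53) × 30 + 20 = 55610.
Minute boundaries passed: 30; those not divisible by 10: 30 − 3 = 27; dropped labels = 2 × 27 = 54.
Actual frame index = 55610 − 54 = 55556.

55556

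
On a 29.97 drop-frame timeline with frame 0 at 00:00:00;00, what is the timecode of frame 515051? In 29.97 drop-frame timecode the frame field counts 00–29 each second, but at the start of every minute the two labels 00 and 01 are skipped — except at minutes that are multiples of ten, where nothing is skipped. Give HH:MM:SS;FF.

04:46:25;17

Ten DF minutes hold 17982 frames, so frame 515051 lies in block 28 (frames 503496–521477) with 11555 frames into that block.
The block's first minute is 1800 frames and the rest 1798 each; 11555 frames reaches minute 6, so 28 × 18 + 6 × 2 = 516 labels have been skipped so far.
Adding those back, label number 515051 + 516 = 515567 at 30 labels/s is 17185 s + 17 f = 4 h 46 min 25 s frame 17, i.e. 04:46:25;17.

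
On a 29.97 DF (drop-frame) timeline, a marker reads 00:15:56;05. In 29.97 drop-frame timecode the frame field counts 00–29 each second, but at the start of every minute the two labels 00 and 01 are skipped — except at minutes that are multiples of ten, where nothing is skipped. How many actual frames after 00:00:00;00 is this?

Complete 10-minute blocks: 1, each 17982 frames → 17982.
Remaining 5 whole minutes in the current block: 1800 + 4 × 1798 = 8992 frames.
Within the current minute: 56 × 30 + 5 − 2 = 1683 (labels ;00/;01 skipped at this minute). Total = 17982 + 8992 + 1683 = 28657.

28657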